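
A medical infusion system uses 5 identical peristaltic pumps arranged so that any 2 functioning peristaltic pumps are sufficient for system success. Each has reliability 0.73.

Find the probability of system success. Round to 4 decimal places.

R = Σ_{i=2}^{5} C(5,i) p^i (1−p)^{5−i} with p = 0.73
C(5,2)·0.73^2·0.27^3 = 0.104891
C(5,3)·0.73^3·0.27^2 = 0.283593
C(5,4)·0.73^4·0.27^1 = 0.383376
C(5,5)·0.73^5·0.27^0 = 0.207307
Sum = 0.9792

0.9792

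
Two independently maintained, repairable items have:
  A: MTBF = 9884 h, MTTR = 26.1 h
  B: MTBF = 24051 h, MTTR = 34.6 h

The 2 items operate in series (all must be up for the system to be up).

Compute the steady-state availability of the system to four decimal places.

A(A) = MTBF/(MTBF+MTTR) = 9884/(9884+26.1) = 0.997366
A(B) = MTBF/(MTBF+MTTR) = 24051/(24051+34.6) = 0.998563
Series availability: 0.997366 × 0.998563 = 0.9959

0.9959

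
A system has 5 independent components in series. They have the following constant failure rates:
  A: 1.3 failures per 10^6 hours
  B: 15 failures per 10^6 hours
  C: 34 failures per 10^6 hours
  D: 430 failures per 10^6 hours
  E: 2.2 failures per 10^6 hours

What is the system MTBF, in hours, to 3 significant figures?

2070

Series of exponential components: λ_sys = Σ λ_i
λ_sys = 0.0000013 + 0.000015 + 0.000034 + 0.00043 + 0.0000022 = 4.8250e-04 /h
MTBF = 1 / λ_sys = 2070 h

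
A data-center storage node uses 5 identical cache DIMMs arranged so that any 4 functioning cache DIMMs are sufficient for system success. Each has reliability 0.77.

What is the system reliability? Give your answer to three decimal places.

0.675

R = Σ_{i=4}^{5} C(5,i) p^i (1−p)^{5−i} with p = 0.77
C(5,4)·0.77^4·0.23^1 = 0.40426
C(5,5)·0.77^5·0.23^0 = 0.27068
Sum = 0.675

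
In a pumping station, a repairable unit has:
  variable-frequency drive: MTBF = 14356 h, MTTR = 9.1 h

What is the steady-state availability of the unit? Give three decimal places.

0.999

A(variable-frequency drive) = MTBF/(MTBF+MTTR) = 14356/(14356+9.1) = 0.999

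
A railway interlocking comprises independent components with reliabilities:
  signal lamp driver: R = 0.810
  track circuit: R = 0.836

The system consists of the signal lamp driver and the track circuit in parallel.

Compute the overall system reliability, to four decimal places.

0.9688

Parallel (signal lamp driver and track circuit): 1 − (1 − 0.810000)(1 − 0.836000) = 0.9688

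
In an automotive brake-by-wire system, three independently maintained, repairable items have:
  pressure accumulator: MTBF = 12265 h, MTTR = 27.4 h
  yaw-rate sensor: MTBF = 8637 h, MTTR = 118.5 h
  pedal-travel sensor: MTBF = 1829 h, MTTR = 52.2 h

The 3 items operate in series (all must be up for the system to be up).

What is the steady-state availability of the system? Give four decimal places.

A(pressure accumulator) = MTBF/(MTBF+MTTR) = 12265/(12265+27.4) = 0.997771
A(yaw-rate sensor) = MTBF/(MTBF+MTTR) = 8637/(8637+118.5) = 0.986466
A(pedal-travel sensor) = MTBF/(MTBF+MTTR) = 1829/(1829+52.2) = 0.972252
Series availability: 0.997771 × 0.986466 × 0.972252 = 0.9570

0.9570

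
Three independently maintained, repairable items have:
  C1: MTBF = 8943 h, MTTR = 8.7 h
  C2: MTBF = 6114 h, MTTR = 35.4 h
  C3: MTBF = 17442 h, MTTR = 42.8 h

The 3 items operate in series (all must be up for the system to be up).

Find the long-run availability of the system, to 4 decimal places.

A(C1) = MTBF/(MTBF+MTTR) = 8943/(8943+8.7) = 0.999028
A(C2) = MTBF/(MTBF+MTTR) = 6114/(6114+35.4) = 0.994243
A(C3) = MTBF/(MTBF+MTTR) = 17442/(17442+42.8) = 0.997552
Series availability: 0.999028 × 0.994243 × 0.997552 = 0.9908

0.9908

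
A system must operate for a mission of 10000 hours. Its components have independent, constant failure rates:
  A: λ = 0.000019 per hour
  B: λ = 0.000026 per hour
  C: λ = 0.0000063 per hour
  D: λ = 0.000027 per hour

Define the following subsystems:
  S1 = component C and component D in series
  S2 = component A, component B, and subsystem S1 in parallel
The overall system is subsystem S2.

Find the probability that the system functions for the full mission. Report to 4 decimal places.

R(A) = exp(−0.000019 × 10000) = 0.826959
R(B) = exp(−0.000026 × 10000) = 0.771052
R(C) = exp(−0.0000063 × 10000) = 0.938943
R(D) = exp(−0.000027 × 10000) = 0.763379
Series (C and D): 0.938943 × 0.763379 = 0.716769
Parallel (A, B, and [0.716769]): 1 − (1 − 0.826959)(1 − 0.771052)(1 − 0.716769) = 0.9888

0.9888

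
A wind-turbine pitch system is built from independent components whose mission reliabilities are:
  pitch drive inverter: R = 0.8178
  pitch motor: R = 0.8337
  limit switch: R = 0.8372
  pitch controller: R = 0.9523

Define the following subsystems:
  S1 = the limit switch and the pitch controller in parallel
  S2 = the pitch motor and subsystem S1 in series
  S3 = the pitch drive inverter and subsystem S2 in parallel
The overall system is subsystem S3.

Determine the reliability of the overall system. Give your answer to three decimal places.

Parallel (limit switch and pitch controller): 1 − (1 − 0.83720)(1 − 0.95230) = 0.99223
Series (pitch motor and [0.99223]): 0.83370 × 0.99223 = 0.82722
Parallel (pitch drive inverter and [0.82722]): 1 − (1 − 0.81780)(1 − 0.82722) = 0.969

0.969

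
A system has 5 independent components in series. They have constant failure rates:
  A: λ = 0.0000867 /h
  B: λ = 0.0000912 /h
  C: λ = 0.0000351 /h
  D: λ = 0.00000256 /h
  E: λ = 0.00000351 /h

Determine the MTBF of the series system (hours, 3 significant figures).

Series of exponential components: λ_sys = Σ λ_i
λ_sys = 0.0000867 + 0.0000912 + 0.0000351 + 0.00000256 + 0.00000351 = 2.1907e-04 /h
MTBF = 1 / λ_sys = 4560 h

4560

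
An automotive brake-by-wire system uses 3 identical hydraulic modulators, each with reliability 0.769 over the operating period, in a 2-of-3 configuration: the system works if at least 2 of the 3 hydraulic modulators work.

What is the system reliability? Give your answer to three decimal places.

0.865

R = Σ_{i=2}^{3} C(3,i) p^i (1−p)^{3−i} with p = 0.769
C(3,2)·0.769^2·0.231^1 = 0.40981
C(3,3)·0.769^3·0.231^0 = 0.45476
Sum = 0.865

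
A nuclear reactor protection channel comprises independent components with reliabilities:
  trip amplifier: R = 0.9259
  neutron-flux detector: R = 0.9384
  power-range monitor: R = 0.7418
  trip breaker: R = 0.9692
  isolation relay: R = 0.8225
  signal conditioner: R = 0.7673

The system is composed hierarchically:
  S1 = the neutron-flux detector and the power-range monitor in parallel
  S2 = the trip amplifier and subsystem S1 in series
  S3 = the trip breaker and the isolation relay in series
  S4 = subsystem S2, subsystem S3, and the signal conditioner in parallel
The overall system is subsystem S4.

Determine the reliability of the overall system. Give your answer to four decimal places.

Parallel (neutron-flux detector and power-range monitor): 1 − (1 − 0.938400)(1 − 0.741800) = 0.984095
Series (trip amplifier and [0.984095]): 0.925900 × 0.984095 = 0.911174
Series (trip breaker and isolation relay): 0.969200 × 0.822500 = 0.797167
Parallel ([0.911174], [0.797167], and signal conditioner): 1 − (1 − 0.911174)(1 − 0.797167)(1 − 0.767300) = 0.9958

0.9958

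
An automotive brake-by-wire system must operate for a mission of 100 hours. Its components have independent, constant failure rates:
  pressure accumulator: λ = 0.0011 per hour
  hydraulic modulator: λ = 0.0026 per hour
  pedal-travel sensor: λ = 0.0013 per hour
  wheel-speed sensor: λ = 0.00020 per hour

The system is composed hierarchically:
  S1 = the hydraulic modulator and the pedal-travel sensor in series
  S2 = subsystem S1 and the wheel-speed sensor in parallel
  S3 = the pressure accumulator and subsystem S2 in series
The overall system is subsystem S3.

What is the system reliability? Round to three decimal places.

R(pressure accumulator) = exp(−0.0011 × 100) = 0.89583
R(hydraulic modulator) = exp(−0.0026 × 100) = 0.77105
R(pedal-travel sensor) = exp(−0.0013 × 100) = 0.87810
R(wheel-speed sensor) = exp(−0.00020 × 100) = 0.98020
Series (hydraulic modulator and pedal-travel sensor): 0.77105 × 0.87810 = 0.67706
Parallel ([0.67706] and wheel-speed sensor): 1 − (1 − 0.67706)(1 − 0.98020) = 0.99361
Series (pressure accumulator and [0.99361]): 0.89583 × 0.99361 = 0.890

0.890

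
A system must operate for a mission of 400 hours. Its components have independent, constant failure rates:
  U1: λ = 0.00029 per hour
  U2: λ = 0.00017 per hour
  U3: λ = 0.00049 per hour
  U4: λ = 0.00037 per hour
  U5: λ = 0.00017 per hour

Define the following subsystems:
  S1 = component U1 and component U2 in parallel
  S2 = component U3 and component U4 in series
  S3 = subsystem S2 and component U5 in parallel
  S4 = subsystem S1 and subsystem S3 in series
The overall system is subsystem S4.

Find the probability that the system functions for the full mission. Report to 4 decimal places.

0.9738

R(U1) = exp(−0.00029 × 400) = 0.890475
R(U2) = exp(−0.00017 × 400) = 0.934260
R(U3) = exp(−0.00049 × 400) = 0.822012
R(U4) = exp(−0.00037 × 400) = 0.862431
R(U5) = exp(−0.00017 × 400) = 0.934260
Parallel (U1 and U2): 1 − (1 − 0.890475)(1 − 0.934260) = 0.992800
Series (U3 and U4): 0.822012 × 0.862431 = 0.708929
Parallel ([0.708929] and U5): 1 − (1 − 0.708929)(1 − 0.934260) = 0.980865
Series ([0.992800] and [0.980865]): 0.992800 × 0.980865 = 0.9738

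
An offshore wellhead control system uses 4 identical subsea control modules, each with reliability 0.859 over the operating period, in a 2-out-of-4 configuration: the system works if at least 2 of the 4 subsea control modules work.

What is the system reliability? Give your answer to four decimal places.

R = Σ_{i=2}^{4} C(4,i) p^i (1−p)^{4−i} with p = 0.859
C(4,2)·0.859^2·0.141^2 = 0.088019
C(4,3)·0.859^3·0.141^1 = 0.357486
C(4,4)·0.859^4·0.141^0 = 0.544468
Sum = 0.9900

0.9900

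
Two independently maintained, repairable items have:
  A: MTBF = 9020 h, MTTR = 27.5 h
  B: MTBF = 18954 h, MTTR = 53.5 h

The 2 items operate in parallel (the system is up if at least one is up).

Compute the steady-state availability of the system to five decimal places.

0.99999

A(A) = MTBF/(MTBF+MTTR) = 9020/(9020+27.5) = 0.996960
A(B) = MTBF/(MTBF+MTTR) = 18954/(18954+53.5) = 0.997185
Parallel availability: 1 − (1 − 0.996960)(1 − 0.997185) = 0.99999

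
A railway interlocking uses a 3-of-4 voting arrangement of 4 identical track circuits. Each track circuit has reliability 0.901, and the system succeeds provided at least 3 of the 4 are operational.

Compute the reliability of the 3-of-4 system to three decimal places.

R = Σ_{i=3}^{4} C(4,i) p^i (1−p)^{4−i} with p = 0.901
C(4,3)·0.901^3·0.099^1 = 0.28965
C(4,4)·0.901^4·0.099^0 = 0.65902
Sum = 0.949

0.949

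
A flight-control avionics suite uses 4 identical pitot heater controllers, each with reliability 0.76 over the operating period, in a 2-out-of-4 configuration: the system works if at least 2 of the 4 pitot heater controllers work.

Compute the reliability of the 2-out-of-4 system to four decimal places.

R = Σ_{i=2}^{4} C(4,i) p^i (1−p)^{4−i} with p = 0.76
C(4,2)·0.76^2·0.24^2 = 0.199619
C(4,3)·0.76^3·0.24^1 = 0.421417
C(4,4)·0.76^4·0.24^0 = 0.333622
Sum = 0.9547

0.9547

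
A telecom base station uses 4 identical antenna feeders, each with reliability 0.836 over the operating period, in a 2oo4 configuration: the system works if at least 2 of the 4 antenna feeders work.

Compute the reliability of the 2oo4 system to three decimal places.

R = Σ_{i=2}^{4} C(4,i) p^i (1−p)^{4−i} with p = 0.836
C(4,2)·0.836^2·0.164^2 = 0.11279
C(4,3)·0.836^3·0.164^1 = 0.38329
C(4,4)·0.836^4·0.164^0 = 0.48846
Sum = 0.985

0.985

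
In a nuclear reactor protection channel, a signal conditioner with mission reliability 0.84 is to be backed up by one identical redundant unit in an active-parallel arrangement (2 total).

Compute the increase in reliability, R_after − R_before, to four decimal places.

R_before = 0.84
R_after = 1 − (1 − 0.84)^2 = 0.9744
ΔR = 0.9744 − 0.84 = 0.1344

0.1344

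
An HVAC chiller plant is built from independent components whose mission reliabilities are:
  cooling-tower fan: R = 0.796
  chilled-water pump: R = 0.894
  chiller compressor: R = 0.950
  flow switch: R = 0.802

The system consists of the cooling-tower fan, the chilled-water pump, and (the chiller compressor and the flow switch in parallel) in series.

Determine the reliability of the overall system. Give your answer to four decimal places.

0.7046

Parallel (chiller compressor and flow switch): 1 − (1 − 0.950000)(1 − 0.802000) = 0.990100
Series (cooling-tower fan, chilled-water pump, and [0.990100]): 0.796000 × 0.894000 × 0.990100 = 0.7046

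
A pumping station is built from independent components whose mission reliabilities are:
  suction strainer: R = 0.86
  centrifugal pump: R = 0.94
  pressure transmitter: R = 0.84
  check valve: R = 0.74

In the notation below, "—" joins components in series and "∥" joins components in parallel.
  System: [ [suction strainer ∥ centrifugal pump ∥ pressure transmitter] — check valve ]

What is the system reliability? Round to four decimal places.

Parallel (suction strainer, centrifugal pump, and pressure transmitter): 1 − (1 − 0.860000)(1 − 0.940000)(1 − 0.840000) = 0.998656
Series ([0.998656] and check valve): 0.998656 × 0.740000 = 0.7390

0.7390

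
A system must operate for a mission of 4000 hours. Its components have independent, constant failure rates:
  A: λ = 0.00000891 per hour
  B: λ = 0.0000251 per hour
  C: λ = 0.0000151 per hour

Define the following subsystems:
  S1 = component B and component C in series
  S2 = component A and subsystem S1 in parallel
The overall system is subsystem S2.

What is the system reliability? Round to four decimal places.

0.9948

R(A) = exp(−0.00000891 × 4000) = 0.964988
R(B) = exp(−0.0000251 × 4000) = 0.904476
R(C) = exp(−0.0000151 × 4000) = 0.941388
Series (B and C): 0.904476 × 0.941388 = 0.851463
Parallel (A and [0.851463]): 1 − (1 − 0.964988)(1 − 0.851463) = 0.9948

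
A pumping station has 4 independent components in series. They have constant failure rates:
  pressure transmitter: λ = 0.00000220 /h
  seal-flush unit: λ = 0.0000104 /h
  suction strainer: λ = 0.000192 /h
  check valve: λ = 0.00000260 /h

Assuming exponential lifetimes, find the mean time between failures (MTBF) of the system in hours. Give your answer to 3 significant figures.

Series of exponential components: λ_sys = Σ λ_i
λ_sys = 0.00000220 + 0.0000104 + 0.000192 + 0.00000260 = 2.0720e-04 /h
MTBF = 1 / λ_sys = 4830 h

4830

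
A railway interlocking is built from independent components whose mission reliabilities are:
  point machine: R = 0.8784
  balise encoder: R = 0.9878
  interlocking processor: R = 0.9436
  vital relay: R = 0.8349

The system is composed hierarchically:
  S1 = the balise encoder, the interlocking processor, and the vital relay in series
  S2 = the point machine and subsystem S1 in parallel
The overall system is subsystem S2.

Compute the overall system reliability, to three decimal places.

Series (balise encoder, interlocking processor, and vital relay): 0.98780 × 0.94360 × 0.83490 = 0.77820
Parallel (point machine and [0.77820]): 1 − (1 − 0.87840)(1 − 0.77820) = 0.973

0.973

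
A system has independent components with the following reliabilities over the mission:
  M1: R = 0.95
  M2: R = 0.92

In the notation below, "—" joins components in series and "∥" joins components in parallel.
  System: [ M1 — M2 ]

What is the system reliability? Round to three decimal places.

0.874

Series (M1 and M2): 0.95000 × 0.92000 = 0.874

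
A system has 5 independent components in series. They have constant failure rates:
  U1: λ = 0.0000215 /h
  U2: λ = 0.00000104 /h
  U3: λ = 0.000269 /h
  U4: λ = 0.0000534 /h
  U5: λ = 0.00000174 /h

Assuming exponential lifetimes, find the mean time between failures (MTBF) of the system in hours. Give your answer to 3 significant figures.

2880

Series of exponential components: λ_sys = Σ λ_i
λ_sys = 0.0000215 + 0.00000104 + 0.000269 + 0.0000534 + 0.00000174 = 3.4668e-04 /h
MTBF = 1 / λ_sys = 2880 h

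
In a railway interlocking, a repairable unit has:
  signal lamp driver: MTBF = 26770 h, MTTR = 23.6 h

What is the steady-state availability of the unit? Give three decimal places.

A(signal lamp driver) = MTBF/(MTBF+MTTR) = 26770/(26770+23.6) = 0.999

0.999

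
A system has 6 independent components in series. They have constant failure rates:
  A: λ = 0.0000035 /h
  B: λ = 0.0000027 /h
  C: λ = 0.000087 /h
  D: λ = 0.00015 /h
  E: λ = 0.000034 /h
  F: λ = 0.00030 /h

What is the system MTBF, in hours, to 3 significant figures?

Series of exponential components: λ_sys = Σ λ_i
λ_sys = 0.0000035 + 0.0000027 + 0.000087 + 0.00015 + 0.000034 + 0.00030 = 5.7720e-04 /h
MTBF = 1 / λ_sys = 1730 h

1730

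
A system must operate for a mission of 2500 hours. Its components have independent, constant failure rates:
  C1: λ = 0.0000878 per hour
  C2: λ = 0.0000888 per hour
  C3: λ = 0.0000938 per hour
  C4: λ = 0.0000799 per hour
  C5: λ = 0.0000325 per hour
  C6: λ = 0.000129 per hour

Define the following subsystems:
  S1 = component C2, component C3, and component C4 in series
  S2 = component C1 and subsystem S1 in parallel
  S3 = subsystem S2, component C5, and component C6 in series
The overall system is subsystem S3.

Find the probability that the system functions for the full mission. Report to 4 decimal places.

0.6045

R(C1) = exp(−0.0000878 × 2500) = 0.802920
R(C2) = exp(−0.0000888 × 2500) = 0.800915
R(C3) = exp(−0.0000938 × 2500) = 0.790966
R(C4) = exp(−0.0000799 × 2500) = 0.818935
R(C5) = exp(−0.0000325 × 2500) = 0.921963
R(C6) = exp(−0.000129 × 2500) = 0.724336
Series (C2, C3, and C4): 0.800915 × 0.790966 × 0.818935 = 0.518792
Parallel (C1 and [0.518792]): 1 − (1 − 0.802920)(1 − 0.518792) = 0.905164
Series ([0.905164], C5, and C6): 0.905164 × 0.921963 × 0.724336 = 0.6045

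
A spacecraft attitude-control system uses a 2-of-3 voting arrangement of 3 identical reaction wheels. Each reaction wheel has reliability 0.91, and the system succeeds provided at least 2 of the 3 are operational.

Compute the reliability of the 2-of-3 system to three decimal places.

0.977

R = Σ_{i=2}^{3} C(3,i) p^i (1−p)^{3−i} with p = 0.91
C(3,2)·0.91^2·0.09^1 = 0.22359
C(3,3)·0.91^3·0.09^0 = 0.75357
Sum = 0.977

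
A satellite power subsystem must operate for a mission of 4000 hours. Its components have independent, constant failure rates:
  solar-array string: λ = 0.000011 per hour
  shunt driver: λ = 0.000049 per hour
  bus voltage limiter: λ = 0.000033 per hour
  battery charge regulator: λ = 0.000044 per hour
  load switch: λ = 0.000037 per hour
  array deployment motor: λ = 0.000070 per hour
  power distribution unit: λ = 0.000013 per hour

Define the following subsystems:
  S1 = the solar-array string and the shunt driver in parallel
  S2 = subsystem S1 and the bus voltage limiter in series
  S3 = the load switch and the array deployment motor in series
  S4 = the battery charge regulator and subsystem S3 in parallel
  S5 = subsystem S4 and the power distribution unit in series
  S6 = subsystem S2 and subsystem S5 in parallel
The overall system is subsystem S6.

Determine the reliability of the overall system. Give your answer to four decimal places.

0.9864

R(solar-array string) = exp(−0.000011 × 4000) = 0.956954
R(shunt driver) = exp(−0.000049 × 4000) = 0.822012
R(bus voltage limiter) = exp(−0.000033 × 4000) = 0.876341
R(battery charge regulator) = exp(−0.000044 × 4000) = 0.838618
R(load switch) = exp(−0.000037 × 4000) = 0.862431
R(array deployment motor) = exp(−0.000070 × 4000) = 0.755784
R(power distribution unit) = exp(−0.000013 × 4000) = 0.949329
Parallel (solar-array string and shunt driver): 1 − (1 − 0.956954)(1 − 0.822012) = 0.992338
Series ([0.992338] and bus voltage limiter): 0.992338 × 0.876341 = 0.869626
Series (load switch and array deployment motor): 0.862431 × 0.755784 = 0.651812
Parallel (battery charge regulator and [0.651812]): 1 − (1 − 0.838618)(1 − 0.651812) = 0.943809
Series ([0.943809] and power distribution unit): 0.943809 × 0.949329 = 0.895985
Parallel ([0.869626] and [0.895985]): 1 − (1 − 0.869626)(1 − 0.895985) = 0.9864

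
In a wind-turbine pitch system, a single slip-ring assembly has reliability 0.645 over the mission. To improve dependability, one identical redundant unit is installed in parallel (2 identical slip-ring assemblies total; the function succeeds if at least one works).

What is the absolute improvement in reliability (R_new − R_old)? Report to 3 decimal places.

R_before = 0.645
R_after = 1 − (1 − 0.645)^2 = 0.874
ΔR = 0.874 − 0.645 = 0.229

0.229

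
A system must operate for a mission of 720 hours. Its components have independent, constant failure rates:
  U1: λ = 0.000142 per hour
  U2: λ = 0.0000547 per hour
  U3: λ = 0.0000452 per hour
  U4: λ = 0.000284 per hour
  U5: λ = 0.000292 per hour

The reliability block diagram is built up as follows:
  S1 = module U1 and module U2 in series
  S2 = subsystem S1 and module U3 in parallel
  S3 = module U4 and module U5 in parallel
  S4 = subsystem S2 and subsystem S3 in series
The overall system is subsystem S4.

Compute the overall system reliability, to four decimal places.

0.9609

R(U1) = exp(−0.000142 × 720) = 0.902813
R(U2) = exp(−0.0000547 × 720) = 0.961381
R(U3) = exp(−0.0000452 × 720) = 0.967980
R(U4) = exp(−0.000284 × 720) = 0.815071
R(U5) = exp(−0.000292 × 720) = 0.810390
Series (U1 and U2): 0.902813 × 0.961381 = 0.867947
Parallel ([0.867947] and U3): 1 − (1 − 0.867947)(1 − 0.967980) = 0.995772
Parallel (U4 and U5): 1 − (1 − 0.815071)(1 − 0.810390) = 0.964936
Series ([0.995772] and [0.964936]): 0.995772 × 0.964936 = 0.9609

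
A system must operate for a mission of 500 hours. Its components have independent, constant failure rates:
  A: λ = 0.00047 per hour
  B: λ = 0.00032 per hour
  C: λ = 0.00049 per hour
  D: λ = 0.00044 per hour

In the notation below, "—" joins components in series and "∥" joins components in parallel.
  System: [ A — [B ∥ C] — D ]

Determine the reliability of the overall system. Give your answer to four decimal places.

0.6141

R(A) = exp(−0.00047 × 500) = 0.790571
R(B) = exp(−0.00032 × 500) = 0.852144
R(C) = exp(−0.00049 × 500) = 0.782705
R(D) = exp(−0.00044 × 500) = 0.802519
Parallel (B and C): 1 − (1 − 0.852144)(1 − 0.782705) = 0.967872
Series (A, [0.967872], and D): 0.790571 × 0.967872 × 0.802519 = 0.6141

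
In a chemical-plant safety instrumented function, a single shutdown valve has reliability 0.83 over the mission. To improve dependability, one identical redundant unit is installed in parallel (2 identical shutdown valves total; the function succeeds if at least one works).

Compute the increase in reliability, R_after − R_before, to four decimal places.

R_before = 0.83
R_after = 1 − (1 − 0.83)^2 = 0.9711
ΔR = 0.9711 − 0.83 = 0.1411

0.1411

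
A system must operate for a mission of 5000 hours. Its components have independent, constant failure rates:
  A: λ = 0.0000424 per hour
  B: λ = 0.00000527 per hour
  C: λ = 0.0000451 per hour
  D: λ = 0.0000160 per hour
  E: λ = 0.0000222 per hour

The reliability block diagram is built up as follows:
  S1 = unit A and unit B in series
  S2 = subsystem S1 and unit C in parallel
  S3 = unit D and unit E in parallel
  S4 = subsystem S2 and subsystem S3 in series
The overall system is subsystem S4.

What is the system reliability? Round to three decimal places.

0.949

R(A) = exp(−0.0000424 × 5000) = 0.80896
R(B) = exp(−0.00000527 × 5000) = 0.97399
R(C) = exp(−0.0000451 × 5000) = 0.79812
R(D) = exp(−0.0000160 × 5000) = 0.92312
R(E) = exp(−0.0000222 × 5000) = 0.89494
Series (A and B): 0.80896 × 0.97399 = 0.78792
Parallel ([0.78792] and C): 1 − (1 − 0.78792)(1 − 0.79812) = 0.95719
Parallel (D and E): 1 − (1 − 0.92312)(1 − 0.89494) = 0.99192
Series ([0.95719] and [0.99192]): 0.95719 × 0.99192 = 0.949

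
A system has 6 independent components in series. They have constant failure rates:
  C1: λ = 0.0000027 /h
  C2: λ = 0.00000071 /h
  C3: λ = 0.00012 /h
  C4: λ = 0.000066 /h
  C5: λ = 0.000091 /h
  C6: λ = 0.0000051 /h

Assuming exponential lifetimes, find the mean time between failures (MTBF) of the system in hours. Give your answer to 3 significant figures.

3500

Series of exponential components: λ_sys = Σ λ_i
λ_sys = 0.0000027 + 0.00000071 + 0.00012 + 0.000066 + 0.000091 + 0.0000051 = 2.8551e-04 /h
MTBF = 1 / λ_sys = 3500 h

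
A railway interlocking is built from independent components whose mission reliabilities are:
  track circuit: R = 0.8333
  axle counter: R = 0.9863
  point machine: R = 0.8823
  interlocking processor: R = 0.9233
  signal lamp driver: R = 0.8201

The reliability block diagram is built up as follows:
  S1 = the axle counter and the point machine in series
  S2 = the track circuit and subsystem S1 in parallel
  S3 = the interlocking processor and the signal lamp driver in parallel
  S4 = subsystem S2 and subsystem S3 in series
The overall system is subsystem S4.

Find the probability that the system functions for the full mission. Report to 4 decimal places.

0.9649

Series (axle counter and point machine): 0.986300 × 0.882300 = 0.870212
Parallel (track circuit and [0.870212]): 1 − (1 − 0.833300)(1 − 0.870212) = 0.978364
Parallel (interlocking processor and signal lamp driver): 1 − (1 − 0.923300)(1 − 0.820100) = 0.986202
Series ([0.978364] and [0.986202]): 0.978364 × 0.986202 = 0.9649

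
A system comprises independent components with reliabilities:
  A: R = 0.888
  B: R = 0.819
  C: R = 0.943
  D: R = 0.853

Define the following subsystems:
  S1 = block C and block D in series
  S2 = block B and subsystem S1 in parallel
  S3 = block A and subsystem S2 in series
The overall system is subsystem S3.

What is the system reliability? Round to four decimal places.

0.8566

Series (C and D): 0.943000 × 0.853000 = 0.804379
Parallel (B and [0.804379]): 1 − (1 − 0.819000)(1 − 0.804379) = 0.964593
Series (A and [0.964593]): 0.888000 × 0.964593 = 0.8566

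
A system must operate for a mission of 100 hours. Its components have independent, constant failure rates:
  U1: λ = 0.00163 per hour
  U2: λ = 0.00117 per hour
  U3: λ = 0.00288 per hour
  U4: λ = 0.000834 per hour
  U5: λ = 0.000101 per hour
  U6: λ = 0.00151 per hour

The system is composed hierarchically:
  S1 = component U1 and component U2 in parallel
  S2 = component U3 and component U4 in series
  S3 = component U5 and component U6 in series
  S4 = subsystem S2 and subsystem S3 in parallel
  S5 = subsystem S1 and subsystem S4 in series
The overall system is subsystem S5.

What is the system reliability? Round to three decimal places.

0.938

R(U1) = exp(−0.00163 × 100) = 0.84959
R(U2) = exp(−0.00117 × 100) = 0.88959
R(U3) = exp(−0.00288 × 100) = 0.74976
R(U4) = exp(−0.000834 × 100) = 0.91998
R(U5) = exp(−0.000101 × 100) = 0.98995
R(U6) = exp(−0.00151 × 100) = 0.85985
Parallel (U1 and U2): 1 − (1 − 0.84959)(1 − 0.88959) = 0.98339
Series (U3 and U4): 0.74976 × 0.91998 = 0.68976
Series (U5 and U6): 0.98995 × 0.85985 = 0.85121
Parallel ([0.68976] and [0.85121]): 1 − (1 − 0.68976)(1 − 0.85121) = 0.95384
Series ([0.98339] and [0.95384]): 0.98339 × 0.95384 = 0.938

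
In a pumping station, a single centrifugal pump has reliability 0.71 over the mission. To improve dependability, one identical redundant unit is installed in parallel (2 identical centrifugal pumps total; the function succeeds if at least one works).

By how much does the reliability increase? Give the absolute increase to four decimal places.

0.2059

R_before = 0.71
R_after = 1 − (1 − 0.71)^2 = 0.9159
ΔR = 0.9159 − 0.71 = 0.2059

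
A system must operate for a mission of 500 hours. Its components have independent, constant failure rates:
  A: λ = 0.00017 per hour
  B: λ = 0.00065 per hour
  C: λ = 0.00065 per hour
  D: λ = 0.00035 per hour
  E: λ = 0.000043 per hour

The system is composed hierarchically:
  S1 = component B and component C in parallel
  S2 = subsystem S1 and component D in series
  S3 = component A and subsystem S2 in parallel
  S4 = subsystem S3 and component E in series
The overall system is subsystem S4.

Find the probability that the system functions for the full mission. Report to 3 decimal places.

0.961

R(A) = exp(−0.00017 × 500) = 0.91851
R(B) = exp(−0.00065 × 500) = 0.72253
R(C) = exp(−0.00065 × 500) = 0.72253
R(D) = exp(−0.00035 × 500) = 0.83946
R(E) = exp(−0.000043 × 500) = 0.97873
Parallel (B and C): 1 − (1 − 0.72253)(1 − 0.72253) = 0.92301
Series ([0.92301] and D): 0.92301 × 0.83946 = 0.77483
Parallel (A and [0.77483]): 1 − (1 − 0.91851)(1 − 0.77483) = 0.98165
Series ([0.98165] and E): 0.98165 × 0.97873 = 0.961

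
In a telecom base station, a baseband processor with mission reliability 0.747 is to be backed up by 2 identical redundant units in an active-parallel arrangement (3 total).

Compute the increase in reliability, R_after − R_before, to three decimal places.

R_before = 0.747
R_after = 1 − (1 − 0.747)^3 = 0.984
ΔR = 0.984 − 0.747 = 0.237

0.237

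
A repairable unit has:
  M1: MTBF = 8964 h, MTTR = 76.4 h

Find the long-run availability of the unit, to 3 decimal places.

0.992

A(M1) = MTBF/(MTBF+MTTR) = 8964/(8964+76.4) = 0.992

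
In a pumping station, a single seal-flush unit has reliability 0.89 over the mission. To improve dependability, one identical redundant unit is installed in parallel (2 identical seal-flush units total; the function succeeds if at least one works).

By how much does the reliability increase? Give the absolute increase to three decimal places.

0.098

R_before = 0.89
R_after = 1 − (1 − 0.89)^2 = 0.988
ΔR = 0.988 − 0.89 = 0.098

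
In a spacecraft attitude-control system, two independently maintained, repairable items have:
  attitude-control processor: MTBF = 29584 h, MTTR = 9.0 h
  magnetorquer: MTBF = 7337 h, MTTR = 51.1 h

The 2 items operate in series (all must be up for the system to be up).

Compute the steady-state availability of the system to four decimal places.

A(attitude-control processor) = MTBF/(MTBF+MTTR) = 29584/(29584+9.0) = 0.999696
A(magnetorquer) = MTBF/(MTBF+MTTR) = 7337/(7337+51.1) = 0.993083
Series availability: 0.999696 × 0.993083 = 0.9928

0.9928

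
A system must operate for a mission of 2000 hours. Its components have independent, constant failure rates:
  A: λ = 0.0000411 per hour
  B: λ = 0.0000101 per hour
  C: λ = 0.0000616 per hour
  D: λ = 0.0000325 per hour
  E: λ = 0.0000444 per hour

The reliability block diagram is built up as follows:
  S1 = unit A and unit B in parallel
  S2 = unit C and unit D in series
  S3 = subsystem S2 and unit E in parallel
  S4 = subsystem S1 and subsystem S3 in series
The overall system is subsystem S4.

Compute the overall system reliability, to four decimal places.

0.9839

R(A) = exp(−0.0000411 × 2000) = 0.921088
R(B) = exp(−0.0000101 × 2000) = 0.980003
R(C) = exp(−0.0000616 × 2000) = 0.884087
R(D) = exp(−0.0000325 × 2000) = 0.937067
R(E) = exp(−0.0000444 × 2000) = 0.915029
Parallel (A and B): 1 − (1 − 0.921088)(1 − 0.980003) = 0.998422
Series (C and D): 0.884087 × 0.937067 = 0.828449
Parallel ([0.828449] and E): 1 − (1 − 0.828449)(1 − 0.915029) = 0.985423
Series ([0.998422] and [0.985423]): 0.998422 × 0.985423 = 0.9839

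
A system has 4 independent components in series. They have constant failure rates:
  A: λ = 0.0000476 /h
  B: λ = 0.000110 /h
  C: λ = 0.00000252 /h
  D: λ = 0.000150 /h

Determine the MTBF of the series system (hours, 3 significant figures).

3220

Series of exponential components: λ_sys = Σ λ_i
λ_sys = 0.0000476 + 0.000110 + 0.00000252 + 0.000150 = 3.1012e-04 /h
MTBF = 1 / λ_sys = 3220 h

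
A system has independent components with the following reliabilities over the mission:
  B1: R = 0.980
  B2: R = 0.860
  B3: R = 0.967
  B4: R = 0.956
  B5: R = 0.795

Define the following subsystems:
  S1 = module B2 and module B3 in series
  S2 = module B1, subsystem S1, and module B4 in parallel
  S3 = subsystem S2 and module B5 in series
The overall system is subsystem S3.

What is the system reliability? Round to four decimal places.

Series (B2 and B3): 0.860000 × 0.967000 = 0.831620
Parallel (B1, [0.831620], and B4): 1 − (1 − 0.980000)(1 − 0.831620)(1 − 0.956000) = 0.999852
Series ([0.999852] and B5): 0.999852 × 0.795000 = 0.7949

0.7949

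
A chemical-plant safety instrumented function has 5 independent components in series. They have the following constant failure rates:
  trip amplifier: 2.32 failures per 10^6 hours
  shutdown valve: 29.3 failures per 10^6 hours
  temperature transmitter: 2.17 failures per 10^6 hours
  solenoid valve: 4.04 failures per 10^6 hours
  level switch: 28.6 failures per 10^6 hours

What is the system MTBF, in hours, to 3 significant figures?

15100

Series of exponential components: λ_sys = Σ λ_i
λ_sys = 0.00000232 + 0.0000293 + 0.00000217 + 0.00000404 + 0.0000286 = 6.6430e-05 /h
MTBF = 1 / λ_sys = 15100 h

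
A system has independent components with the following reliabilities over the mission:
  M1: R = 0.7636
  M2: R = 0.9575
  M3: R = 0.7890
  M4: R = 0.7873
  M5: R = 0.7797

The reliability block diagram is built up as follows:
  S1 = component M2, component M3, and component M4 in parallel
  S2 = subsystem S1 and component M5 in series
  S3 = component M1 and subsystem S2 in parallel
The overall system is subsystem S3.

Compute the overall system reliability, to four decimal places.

Parallel (M2, M3, and M4): 1 − (1 − 0.957500)(1 − 0.789000)(1 − 0.787300) = 0.998093
Series ([0.998093] and M5): 0.998093 × 0.779700 = 0.778213
Parallel (M1 and [0.778213]): 1 − (1 − 0.763600)(1 − 0.778213) = 0.9476

0.9476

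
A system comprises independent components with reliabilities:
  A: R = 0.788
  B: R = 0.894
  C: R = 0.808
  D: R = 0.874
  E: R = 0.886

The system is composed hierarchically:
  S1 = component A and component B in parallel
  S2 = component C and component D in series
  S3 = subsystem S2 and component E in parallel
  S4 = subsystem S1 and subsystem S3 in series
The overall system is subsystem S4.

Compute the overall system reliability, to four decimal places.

Parallel (A and B): 1 − (1 − 0.788000)(1 − 0.894000) = 0.977528
Series (C and D): 0.808000 × 0.874000 = 0.706192
Parallel ([0.706192] and E): 1 − (1 − 0.706192)(1 − 0.886000) = 0.966506
Series ([0.977528] and [0.966506]): 0.977528 × 0.966506 = 0.9448

0.9448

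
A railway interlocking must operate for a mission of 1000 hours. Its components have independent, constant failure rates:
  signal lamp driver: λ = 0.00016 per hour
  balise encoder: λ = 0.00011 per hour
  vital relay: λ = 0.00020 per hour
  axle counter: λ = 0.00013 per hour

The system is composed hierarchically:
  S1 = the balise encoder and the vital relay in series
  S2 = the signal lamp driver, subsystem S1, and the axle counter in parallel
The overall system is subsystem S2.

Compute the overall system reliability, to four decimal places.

0.9952

R(signal lamp driver) = exp(−0.00016 × 1000) = 0.852144
R(balise encoder) = exp(−0.00011 × 1000) = 0.895834
R(vital relay) = exp(−0.00020 × 1000) = 0.818731
R(axle counter) = exp(−0.00013 × 1000) = 0.878095
Series (balise encoder and vital relay): 0.895834 × 0.818731 = 0.733447
Parallel (signal lamp driver, [0.733447], and axle counter): 1 − (1 − 0.852144)(1 − 0.733447)(1 − 0.878095) = 0.9952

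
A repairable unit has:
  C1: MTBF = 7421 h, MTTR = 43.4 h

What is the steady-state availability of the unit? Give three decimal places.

A(C1) = MTBF/(MTBF+MTTR) = 7421/(7421+43.4) = 0.994

0.994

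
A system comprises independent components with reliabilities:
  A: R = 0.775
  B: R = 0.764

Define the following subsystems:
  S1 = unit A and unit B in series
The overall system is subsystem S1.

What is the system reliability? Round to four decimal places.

Series (A and B): 0.775000 × 0.764000 = 0.5921

0.5921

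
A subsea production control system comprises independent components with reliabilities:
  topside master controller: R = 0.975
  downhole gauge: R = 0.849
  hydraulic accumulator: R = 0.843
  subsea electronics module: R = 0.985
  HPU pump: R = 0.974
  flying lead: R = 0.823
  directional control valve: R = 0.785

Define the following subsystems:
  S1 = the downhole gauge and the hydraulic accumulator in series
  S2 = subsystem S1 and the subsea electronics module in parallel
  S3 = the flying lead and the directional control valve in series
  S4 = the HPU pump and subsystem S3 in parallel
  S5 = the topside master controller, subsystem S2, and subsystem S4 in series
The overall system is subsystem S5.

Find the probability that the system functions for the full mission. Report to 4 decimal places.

Series (downhole gauge and hydraulic accumulator): 0.849000 × 0.843000 = 0.715707
Parallel ([0.715707] and subsea electronics module): 1 − (1 − 0.715707)(1 − 0.985000) = 0.995736
Series (flying lead and directional control valve): 0.823000 × 0.785000 = 0.646055
Parallel (HPU pump and [0.646055]): 1 − (1 − 0.974000)(1 − 0.646055) = 0.990797
Series (topside master controller, [0.995736], and [0.990797]): 0.975000 × 0.995736 × 0.990797 = 0.9619

0.9619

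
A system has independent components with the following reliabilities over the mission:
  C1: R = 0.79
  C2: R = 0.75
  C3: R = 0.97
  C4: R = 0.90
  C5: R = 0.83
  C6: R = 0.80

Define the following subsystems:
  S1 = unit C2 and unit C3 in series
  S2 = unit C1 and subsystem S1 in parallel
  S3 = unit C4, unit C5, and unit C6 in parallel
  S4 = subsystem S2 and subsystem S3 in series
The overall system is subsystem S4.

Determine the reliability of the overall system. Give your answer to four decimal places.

0.9396

Series (C2 and C3): 0.750000 × 0.970000 = 0.727500
Parallel (C1 and [0.727500]): 1 − (1 − 0.790000)(1 − 0.727500) = 0.942775
Parallel (C4, C5, and C6): 1 − (1 − 0.900000)(1 − 0.830000)(1 − 0.800000) = 0.996600
Series ([0.942775] and [0.996600]): 0.942775 × 0.996600 = 0.9396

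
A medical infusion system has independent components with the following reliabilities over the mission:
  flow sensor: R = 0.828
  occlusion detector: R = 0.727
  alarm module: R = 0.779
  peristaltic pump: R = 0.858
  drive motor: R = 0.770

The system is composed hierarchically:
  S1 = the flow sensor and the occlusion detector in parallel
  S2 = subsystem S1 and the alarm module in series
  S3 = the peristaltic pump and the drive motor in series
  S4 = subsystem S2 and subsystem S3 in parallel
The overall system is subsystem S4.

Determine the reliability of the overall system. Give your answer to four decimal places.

0.9126

Parallel (flow sensor and occlusion detector): 1 − (1 − 0.828000)(1 − 0.727000) = 0.953044
Series ([0.953044] and alarm module): 0.953044 × 0.779000 = 0.742421
Series (peristaltic pump and drive motor): 0.858000 × 0.770000 = 0.660660
Parallel ([0.742421] and [0.660660]): 1 − (1 − 0.742421)(1 − 0.660660) = 0.9126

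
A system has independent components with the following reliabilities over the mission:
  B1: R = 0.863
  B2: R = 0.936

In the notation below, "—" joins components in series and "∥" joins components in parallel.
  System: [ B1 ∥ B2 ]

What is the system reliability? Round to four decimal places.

0.9912

Parallel (B1 and B2): 1 − (1 − 0.863000)(1 − 0.936000) = 0.9912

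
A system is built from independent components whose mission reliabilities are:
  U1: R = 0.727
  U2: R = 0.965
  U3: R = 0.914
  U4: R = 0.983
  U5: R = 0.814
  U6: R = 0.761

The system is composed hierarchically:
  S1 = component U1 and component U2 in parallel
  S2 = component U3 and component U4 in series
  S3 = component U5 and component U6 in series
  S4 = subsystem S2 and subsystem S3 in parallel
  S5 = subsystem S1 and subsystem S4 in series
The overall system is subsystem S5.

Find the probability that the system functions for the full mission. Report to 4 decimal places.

Parallel (U1 and U2): 1 − (1 − 0.727000)(1 − 0.965000) = 0.990445
Series (U3 and U4): 0.914000 × 0.983000 = 0.898462
Series (U5 and U6): 0.814000 × 0.761000 = 0.619454
Parallel ([0.898462] and [0.619454]): 1 − (1 − 0.898462)(1 − 0.619454) = 0.961360
Series ([0.990445] and [0.961360]): 0.990445 × 0.961360 = 0.9522

0.9522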